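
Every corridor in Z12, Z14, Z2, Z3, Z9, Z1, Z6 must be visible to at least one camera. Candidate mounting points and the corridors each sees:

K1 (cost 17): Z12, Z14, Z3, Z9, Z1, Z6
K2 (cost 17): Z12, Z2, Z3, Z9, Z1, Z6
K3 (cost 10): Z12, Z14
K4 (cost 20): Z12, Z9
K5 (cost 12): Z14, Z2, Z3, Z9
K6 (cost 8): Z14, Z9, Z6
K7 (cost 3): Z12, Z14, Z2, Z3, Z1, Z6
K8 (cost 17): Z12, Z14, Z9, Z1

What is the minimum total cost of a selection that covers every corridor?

K6, K7 cover every corridor at cost 8 + 3 = 11.
Any cover uses at least 2 camera mounts; among all covering selections none totals below 11.

11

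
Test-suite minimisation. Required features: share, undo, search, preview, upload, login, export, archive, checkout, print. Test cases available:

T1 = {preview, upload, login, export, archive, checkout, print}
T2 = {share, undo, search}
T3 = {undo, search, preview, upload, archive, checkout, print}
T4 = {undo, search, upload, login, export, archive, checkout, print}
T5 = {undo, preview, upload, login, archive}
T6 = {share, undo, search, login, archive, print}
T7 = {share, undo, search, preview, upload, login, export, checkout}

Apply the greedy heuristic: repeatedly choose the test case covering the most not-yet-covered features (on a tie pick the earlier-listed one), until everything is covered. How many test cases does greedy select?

2

Pick 1: T4 covers 8 new features (undo, search, upload, login, export, archive, checkout, print).
Pick 2: T7 covers 2 new features (share, preview).
Greedy uses 2 test cases.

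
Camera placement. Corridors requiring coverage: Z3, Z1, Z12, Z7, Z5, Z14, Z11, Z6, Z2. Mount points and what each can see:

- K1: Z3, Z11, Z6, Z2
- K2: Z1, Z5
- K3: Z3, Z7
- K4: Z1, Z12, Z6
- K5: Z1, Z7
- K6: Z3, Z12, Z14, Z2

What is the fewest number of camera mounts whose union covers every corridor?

4

K1, K2, K3, K6 together cover {Z3, Z1, Z12, Z7, Z5, Z14, Z11, Z6, Z2} — every corridor.
No 3 of the 6 camera mounts cover everything (all 20 triples fall short), so 4 is minimum.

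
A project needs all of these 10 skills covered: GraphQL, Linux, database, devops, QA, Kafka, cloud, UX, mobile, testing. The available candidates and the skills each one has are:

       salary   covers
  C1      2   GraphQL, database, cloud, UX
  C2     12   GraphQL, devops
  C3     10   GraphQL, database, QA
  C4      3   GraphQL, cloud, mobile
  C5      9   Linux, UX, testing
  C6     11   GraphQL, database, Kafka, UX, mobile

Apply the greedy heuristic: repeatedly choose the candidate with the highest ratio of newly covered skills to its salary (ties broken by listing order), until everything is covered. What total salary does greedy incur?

Pick 1: C1 adds 4 new (GraphQL, database, cloud, UX) at salary 2 (ratio 4/2).
Pick 2: C4 adds 1 new (mobile) at salary 3 (ratio 1/3).
Pick 3: C5 adds 2 new (Linux, testing) at salary 9 (ratio 2/9).
Pick 4: C3 adds 1 new (QA) at salary 10 (ratio 1/10).
Pick 5: C6 adds 1 new (Kafka) at salary 11 (ratio 1/11).
Pick 6: C2 adds 1 new (devops) at salary 12 (ratio 1/12).
Greedy total salary: 2 + 3 + 9 + 10 + 11 + 12 = 47. (The true optimum is 44, so greedy overshoots here.)

47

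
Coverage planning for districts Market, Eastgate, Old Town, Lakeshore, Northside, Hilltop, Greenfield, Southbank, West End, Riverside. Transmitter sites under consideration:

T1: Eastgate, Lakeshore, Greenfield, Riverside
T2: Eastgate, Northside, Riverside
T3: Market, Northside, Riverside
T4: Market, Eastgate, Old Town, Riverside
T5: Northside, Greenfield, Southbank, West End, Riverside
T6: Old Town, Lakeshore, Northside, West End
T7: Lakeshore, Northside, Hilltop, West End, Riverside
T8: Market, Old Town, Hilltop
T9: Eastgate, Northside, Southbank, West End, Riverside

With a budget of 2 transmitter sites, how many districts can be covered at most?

Choosing T4, T5 covers {Market, Eastgate, Old Town, Northside, Greenfield, Southbank, West End, Riverside} — 8 districts.
No choice of 2 transmitter sites does better; here Lakeshore, Hilltop are left uncovered.

8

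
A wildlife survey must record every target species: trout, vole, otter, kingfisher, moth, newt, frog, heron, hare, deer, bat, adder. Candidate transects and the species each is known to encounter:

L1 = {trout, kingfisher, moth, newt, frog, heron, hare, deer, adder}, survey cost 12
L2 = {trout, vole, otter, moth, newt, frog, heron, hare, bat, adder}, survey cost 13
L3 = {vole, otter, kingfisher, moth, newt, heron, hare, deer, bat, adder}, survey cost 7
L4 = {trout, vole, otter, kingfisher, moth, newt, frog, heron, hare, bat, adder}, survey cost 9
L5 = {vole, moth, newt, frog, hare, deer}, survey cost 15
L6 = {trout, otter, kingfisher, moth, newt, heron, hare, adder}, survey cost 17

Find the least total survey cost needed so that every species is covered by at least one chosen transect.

L3, L4 cover every species at survey cost 7 + 9 = 16.
Any cover uses at least 2 transects; among all covering selections none totals below 16.

16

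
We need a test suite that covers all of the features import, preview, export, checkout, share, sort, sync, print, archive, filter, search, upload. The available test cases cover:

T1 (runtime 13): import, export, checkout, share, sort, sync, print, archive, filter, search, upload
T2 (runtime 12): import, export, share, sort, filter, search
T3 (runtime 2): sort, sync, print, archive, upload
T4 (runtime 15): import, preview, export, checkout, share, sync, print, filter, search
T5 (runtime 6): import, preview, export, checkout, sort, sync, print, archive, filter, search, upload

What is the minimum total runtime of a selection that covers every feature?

17

T3, T4 cover every feature at runtime 2 + 15 = 17.
Any cover uses at least 2 test cases; among all covering selections none totals below 17.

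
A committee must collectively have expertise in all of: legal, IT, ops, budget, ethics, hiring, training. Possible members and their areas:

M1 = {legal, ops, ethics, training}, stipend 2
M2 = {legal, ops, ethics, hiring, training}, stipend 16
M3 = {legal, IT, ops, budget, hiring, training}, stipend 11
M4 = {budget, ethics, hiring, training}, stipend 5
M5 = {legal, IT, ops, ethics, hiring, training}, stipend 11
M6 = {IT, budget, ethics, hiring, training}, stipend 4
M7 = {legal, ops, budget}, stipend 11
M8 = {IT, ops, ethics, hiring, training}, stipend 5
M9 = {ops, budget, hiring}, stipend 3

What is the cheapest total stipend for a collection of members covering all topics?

6

M1, M6 cover every topic at stipend 2 + 4 = 6.
Any cover uses at least 2 members; among all covering selections none totals below 6.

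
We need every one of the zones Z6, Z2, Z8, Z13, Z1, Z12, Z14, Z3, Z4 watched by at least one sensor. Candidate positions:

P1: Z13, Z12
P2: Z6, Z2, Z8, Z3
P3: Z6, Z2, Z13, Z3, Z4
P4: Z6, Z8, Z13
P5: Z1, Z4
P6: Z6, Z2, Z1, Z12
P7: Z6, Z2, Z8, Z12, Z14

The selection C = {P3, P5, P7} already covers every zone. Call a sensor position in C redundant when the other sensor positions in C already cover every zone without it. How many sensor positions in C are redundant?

Drop P3: Z13, Z3 uncovered — not redundant.
Drop P5: Z1 uncovered — not redundant.
Drop P7: Z8, Z12, Z14 uncovered — not redundant.
None of the sensor positions in C is redundant.

0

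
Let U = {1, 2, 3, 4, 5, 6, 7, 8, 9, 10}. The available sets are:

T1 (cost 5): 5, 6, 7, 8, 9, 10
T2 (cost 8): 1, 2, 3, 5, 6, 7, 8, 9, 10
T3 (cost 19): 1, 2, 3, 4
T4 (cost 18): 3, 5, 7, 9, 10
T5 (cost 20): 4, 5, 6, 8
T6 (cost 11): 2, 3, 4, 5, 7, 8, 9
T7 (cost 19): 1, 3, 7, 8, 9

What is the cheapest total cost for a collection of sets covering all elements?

19

T2, T6 cover every element at cost 8 + 11 = 19.
Any cover uses at least 2 sets; among all covering selections none totals below 19.
Greedy by coverage-per-cost would pick T1, T2, T6 for 24 — worse than the optimum 19.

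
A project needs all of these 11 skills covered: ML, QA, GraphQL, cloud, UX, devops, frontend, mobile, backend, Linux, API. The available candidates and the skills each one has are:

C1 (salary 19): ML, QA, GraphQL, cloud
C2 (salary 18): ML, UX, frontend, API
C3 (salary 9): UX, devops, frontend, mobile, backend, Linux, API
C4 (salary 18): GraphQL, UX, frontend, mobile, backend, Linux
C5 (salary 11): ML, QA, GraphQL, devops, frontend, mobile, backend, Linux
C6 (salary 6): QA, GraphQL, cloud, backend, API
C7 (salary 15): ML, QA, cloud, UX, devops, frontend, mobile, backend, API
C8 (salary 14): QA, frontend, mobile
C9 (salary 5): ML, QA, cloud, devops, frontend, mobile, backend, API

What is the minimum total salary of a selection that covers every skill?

C3, C6, C9 cover every skill at salary 9 + 6 + 5 = 20.
Any cover uses at least 2 candidates; among all covering selections none totals below 20.

20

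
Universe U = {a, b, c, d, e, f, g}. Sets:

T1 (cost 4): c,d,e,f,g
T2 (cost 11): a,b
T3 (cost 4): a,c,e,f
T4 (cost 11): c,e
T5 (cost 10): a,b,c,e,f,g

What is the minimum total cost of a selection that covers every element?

T1, T5 cover every element at cost 4 + 10 = 14.
Any cover uses at least 2 sets; among all covering selections none totals below 14.
Greedy by coverage-per-cost would pick T1, T3, T5 for 18 — worse than the optimum 14.

14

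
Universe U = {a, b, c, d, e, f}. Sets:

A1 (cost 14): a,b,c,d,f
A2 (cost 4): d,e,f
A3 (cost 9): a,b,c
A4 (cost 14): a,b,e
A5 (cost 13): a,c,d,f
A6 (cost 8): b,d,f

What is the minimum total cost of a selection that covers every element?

13

A2, A3 cover every element at cost 4 + 9 = 13.
Any cover uses at least 2 sets; among all covering selections none totals below 13.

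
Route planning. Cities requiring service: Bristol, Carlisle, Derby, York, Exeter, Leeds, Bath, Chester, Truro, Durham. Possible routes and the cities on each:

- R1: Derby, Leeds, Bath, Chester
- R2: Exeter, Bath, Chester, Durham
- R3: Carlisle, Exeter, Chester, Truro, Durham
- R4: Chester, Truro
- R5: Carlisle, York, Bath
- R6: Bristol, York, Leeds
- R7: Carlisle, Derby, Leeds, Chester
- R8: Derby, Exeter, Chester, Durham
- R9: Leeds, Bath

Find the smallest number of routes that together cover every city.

3

R1, R3, R6 together cover {Bristol, Carlisle, Derby, York, Exeter, Leeds, Bath, Chester, Truro, Durham} — every city.
No 2 of the 9 routes cover everything (all 36 pairs fall short), so 3 is minimum.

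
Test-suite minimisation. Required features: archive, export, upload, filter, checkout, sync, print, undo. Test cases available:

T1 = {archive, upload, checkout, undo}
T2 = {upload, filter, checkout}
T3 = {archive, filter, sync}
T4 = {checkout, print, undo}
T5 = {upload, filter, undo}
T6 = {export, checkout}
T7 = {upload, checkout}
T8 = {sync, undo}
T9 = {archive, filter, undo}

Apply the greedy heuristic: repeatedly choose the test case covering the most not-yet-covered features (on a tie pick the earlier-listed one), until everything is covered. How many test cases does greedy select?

Pick 1: T1 covers 4 new features (archive, upload, checkout, undo).
Pick 2: T3 covers 2 new features (filter, sync).
Pick 3: T4 covers 1 new features (print).
Pick 4: T6 covers 1 new features (export).
Greedy uses 4 test cases.

4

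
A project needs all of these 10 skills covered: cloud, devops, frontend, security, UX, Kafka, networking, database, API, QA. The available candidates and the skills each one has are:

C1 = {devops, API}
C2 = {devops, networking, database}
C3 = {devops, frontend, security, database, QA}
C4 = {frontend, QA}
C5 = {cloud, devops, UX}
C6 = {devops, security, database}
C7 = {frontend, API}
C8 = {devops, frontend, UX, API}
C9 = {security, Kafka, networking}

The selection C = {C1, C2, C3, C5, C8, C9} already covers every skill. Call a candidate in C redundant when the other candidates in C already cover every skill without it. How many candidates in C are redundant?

Drop C1: the rest still cover every skill — redundant.
Drop C2: the rest still cover every skill — redundant.
Drop C3: QA uncovered — not redundant.
Drop C5: cloud uncovered — not redundant.
Drop C8: the rest still cover every skill — redundant.
Drop C9: Kafka uncovered — not redundant.
3 redundant: C1, C2, C8.

3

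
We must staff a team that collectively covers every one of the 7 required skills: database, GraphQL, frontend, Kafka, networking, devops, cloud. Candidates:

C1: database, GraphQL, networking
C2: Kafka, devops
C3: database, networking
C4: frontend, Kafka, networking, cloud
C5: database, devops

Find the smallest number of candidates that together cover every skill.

C1, C2, C4 together cover {database, GraphQL, frontend, Kafka, networking, devops, cloud} — every skill.
No 2 of the 5 candidates cover everything (all 10 pairs fall short), so 3 is minimum.

3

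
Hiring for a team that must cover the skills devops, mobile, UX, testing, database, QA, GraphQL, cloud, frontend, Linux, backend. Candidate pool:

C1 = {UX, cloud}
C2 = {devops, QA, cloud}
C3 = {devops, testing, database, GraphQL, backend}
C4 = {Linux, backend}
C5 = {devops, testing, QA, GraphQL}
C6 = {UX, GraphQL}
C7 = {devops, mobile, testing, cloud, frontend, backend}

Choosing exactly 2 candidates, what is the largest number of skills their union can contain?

Choosing C3, C7 covers {devops, mobile, testing, database, GraphQL, cloud, frontend, backend} — 8 skills.
No choice of 2 candidates does better; here UX, QA, Linux are left uncovered.

8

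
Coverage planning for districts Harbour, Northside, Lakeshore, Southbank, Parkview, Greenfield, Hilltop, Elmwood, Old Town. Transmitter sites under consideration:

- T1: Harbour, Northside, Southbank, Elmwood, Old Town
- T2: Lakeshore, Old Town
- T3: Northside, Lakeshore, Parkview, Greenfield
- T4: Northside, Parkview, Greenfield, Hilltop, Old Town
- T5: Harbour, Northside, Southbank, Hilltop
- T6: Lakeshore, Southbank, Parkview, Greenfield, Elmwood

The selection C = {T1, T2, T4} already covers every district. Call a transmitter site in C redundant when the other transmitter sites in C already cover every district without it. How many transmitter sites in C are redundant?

Drop T1: Harbour, Southbank, Elmwood uncovered — not redundant.
Drop T2: Lakeshore uncovered — not redundant.
Drop T4: Parkview, Greenfield, Hilltop uncovered — not redundant.
None of the transmitter sites in C is redundant.

0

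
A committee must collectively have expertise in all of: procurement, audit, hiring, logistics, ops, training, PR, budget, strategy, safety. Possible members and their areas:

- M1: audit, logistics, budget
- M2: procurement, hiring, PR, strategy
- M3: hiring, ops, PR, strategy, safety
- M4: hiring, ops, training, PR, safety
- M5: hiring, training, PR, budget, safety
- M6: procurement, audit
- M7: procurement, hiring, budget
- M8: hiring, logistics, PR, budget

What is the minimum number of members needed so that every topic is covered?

M1, M2, M4 together cover {procurement, audit, hiring, logistics, ops, training, PR, budget, strategy, safety} — every topic.
No 2 of the 8 members cover everything (all 28 pairs fall short), so 3 is minimum.

3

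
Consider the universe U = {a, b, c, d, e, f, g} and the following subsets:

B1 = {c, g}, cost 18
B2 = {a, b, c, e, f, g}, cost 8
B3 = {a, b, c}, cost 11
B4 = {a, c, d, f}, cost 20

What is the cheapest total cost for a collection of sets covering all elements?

B2, B4 cover every element at cost 8 + 20 = 28.
Any cover uses at least 2 sets; among all covering selections none totals below 28.

28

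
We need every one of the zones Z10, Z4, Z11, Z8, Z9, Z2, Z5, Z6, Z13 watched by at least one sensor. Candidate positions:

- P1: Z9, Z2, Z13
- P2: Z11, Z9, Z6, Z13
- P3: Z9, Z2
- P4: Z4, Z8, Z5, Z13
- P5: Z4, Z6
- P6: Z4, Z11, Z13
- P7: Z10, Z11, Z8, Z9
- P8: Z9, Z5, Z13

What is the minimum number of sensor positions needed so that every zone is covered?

4

P1, P2, P4, P7 together cover {Z10, Z4, Z11, Z8, Z9, Z2, Z5, Z6, Z13} — every zone.
No 3 of the 8 sensor positions cover everything (all 56 triples fall short), so 4 is minimum.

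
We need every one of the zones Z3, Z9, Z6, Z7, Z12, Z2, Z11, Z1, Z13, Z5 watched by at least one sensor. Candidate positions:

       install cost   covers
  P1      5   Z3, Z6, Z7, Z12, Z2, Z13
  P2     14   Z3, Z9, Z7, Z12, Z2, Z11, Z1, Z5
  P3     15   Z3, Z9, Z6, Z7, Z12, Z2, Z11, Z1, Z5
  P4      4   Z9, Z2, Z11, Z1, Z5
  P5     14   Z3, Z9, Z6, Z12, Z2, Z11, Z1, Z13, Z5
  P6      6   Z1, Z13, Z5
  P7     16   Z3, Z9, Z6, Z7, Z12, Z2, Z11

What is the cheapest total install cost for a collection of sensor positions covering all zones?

P1, P4 cover every zone at install cost 5 + 4 = 9.
Any cover uses at least 2 sensor positions; among all covering selections none totals below 9.

9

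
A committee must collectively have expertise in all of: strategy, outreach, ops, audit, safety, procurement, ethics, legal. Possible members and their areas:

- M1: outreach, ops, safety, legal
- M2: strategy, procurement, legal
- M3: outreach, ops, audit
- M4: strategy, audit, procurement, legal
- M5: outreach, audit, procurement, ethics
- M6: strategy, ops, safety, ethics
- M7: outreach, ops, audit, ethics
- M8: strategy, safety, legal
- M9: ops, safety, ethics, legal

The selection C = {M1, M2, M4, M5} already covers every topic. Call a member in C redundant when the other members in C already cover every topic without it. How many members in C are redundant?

2

Drop M1: ops, safety uncovered — not redundant.
Drop M2: the rest still cover every topic — redundant.
Drop M4: the rest still cover every topic — redundant.
Drop M5: ethics uncovered — not redundant.
2 redundant: M2, M4.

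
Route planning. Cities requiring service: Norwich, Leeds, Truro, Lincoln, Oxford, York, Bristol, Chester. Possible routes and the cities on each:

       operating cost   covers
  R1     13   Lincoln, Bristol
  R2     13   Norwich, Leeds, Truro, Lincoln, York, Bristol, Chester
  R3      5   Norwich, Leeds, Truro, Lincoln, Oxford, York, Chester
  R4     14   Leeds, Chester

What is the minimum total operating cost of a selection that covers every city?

R1, R3 cover every city at operating cost 13 + 5 = 18.
Any cover uses at least 2 routes; among all covering selections none totals below 18.

18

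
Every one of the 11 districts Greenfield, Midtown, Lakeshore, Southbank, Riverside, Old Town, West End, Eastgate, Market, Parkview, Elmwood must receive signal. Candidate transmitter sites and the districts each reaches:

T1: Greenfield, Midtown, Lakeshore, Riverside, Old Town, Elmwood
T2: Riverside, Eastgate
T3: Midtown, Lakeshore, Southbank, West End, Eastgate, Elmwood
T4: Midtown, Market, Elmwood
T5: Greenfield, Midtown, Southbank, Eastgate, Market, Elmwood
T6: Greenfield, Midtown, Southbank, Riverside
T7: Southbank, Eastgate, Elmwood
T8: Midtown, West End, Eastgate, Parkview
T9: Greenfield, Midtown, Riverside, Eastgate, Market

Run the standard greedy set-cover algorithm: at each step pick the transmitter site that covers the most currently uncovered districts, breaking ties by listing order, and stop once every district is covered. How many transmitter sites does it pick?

Pick 1: T1 covers 6 new districts (Greenfield, Midtown, Lakeshore, Riverside, Old Town, Elmwood).
Pick 2: T3 covers 3 new districts (Southbank, West End, Eastgate).
Pick 3: T4 covers 1 new districts (Market).
Pick 4: T8 covers 1 new districts (Parkview).
Greedy uses 4 transmitter sites. (The true minimum is 3.)

4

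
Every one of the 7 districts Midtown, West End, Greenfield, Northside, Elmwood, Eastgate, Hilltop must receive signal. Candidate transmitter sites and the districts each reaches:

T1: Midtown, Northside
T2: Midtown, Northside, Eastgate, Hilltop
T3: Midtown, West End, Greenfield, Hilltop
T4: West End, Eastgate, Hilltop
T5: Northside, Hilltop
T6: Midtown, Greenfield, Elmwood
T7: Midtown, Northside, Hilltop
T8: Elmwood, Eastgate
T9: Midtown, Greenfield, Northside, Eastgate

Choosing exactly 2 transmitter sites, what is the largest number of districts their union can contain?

6

Choosing T2, T3 covers {Midtown, West End, Greenfield, Northside, Eastgate, Hilltop} — 6 districts.
No choice of 2 transmitter sites does better; here Elmwood is left uncovered.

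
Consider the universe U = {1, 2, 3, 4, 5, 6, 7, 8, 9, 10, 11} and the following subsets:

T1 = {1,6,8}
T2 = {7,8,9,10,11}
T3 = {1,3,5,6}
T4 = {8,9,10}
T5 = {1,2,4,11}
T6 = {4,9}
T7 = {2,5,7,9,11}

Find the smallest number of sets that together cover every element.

T2, T3, T5 together cover {1, 2, 3, 4, 5, 6, 7, 8, 9, 10, 11} — every element.
No 2 of the 7 sets cover everything (all 21 pairs fall short), so 3 is minimum.

3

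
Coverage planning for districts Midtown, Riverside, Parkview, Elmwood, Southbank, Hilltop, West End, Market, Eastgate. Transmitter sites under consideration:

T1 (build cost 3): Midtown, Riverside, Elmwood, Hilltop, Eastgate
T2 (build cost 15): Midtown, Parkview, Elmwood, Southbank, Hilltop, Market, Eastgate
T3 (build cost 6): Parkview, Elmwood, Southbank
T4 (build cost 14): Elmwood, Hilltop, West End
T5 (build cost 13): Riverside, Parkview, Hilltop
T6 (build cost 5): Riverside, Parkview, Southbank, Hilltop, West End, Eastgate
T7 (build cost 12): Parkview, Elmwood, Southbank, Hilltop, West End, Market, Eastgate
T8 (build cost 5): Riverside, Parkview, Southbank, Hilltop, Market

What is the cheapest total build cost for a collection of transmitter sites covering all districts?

13

T1, T6, T8 cover every district at build cost 3 + 5 + 5 = 13.
Any cover uses at least 2 transmitter sites; among all covering selections none totals below 13.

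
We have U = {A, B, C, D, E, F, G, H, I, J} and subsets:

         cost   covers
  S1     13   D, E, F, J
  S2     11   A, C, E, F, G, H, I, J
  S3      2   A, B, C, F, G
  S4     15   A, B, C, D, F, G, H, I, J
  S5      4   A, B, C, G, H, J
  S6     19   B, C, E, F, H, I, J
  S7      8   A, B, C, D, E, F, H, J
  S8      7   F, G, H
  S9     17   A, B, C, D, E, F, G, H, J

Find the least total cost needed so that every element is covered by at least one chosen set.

19

S2, S7 cover every element at cost 11 + 8 = 19.
Any cover uses at least 2 sets; among all covering selections none totals below 19.
Greedy by coverage-per-cost would pick S3, S5, S7, S2 for 25 — worse than the optimum 19.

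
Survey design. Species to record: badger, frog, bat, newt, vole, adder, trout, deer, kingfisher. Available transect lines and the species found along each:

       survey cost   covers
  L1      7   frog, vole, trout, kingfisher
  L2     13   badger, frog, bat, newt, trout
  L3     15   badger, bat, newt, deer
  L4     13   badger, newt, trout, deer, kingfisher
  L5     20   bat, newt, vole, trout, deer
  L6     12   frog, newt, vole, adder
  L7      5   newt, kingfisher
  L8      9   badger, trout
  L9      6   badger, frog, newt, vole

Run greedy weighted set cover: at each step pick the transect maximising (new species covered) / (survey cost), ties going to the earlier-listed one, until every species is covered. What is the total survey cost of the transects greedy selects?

40

Pick 1: L9 adds 4 new (badger, frog, newt, vole) at survey cost 6 (ratio 4/6).
Pick 2: L1 adds 2 new (trout, kingfisher) at survey cost 7 (ratio 2/7).
Pick 3: L3 adds 2 new (bat, deer) at survey cost 15 (ratio 2/15).
Pick 4: L6 adds 1 new (adder) at survey cost 12 (ratio 1/12).
Greedy total survey cost: 6 + 7 + 15 + 12 = 40. (The true optimum is 34, so greedy overshoots here.)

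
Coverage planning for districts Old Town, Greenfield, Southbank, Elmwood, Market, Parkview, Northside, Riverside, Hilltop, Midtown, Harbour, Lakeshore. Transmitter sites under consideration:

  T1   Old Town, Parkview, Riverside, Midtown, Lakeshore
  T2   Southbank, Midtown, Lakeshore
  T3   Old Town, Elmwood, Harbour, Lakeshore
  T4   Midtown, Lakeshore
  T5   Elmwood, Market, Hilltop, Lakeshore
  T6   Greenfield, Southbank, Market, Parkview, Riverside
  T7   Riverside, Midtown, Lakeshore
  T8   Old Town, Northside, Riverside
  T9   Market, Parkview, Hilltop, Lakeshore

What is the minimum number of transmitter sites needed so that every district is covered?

5

T1, T3, T5, T6, T8 together cover {Old Town, Greenfield, Southbank, Elmwood, Market, Parkview, Northside, Riverside, Hilltop, Midtown, Harbour, Lakeshore} — every district.
No 4 of the 9 transmitter sites cover everything (all 126 size-4 selections fall short), so 5 is minimum.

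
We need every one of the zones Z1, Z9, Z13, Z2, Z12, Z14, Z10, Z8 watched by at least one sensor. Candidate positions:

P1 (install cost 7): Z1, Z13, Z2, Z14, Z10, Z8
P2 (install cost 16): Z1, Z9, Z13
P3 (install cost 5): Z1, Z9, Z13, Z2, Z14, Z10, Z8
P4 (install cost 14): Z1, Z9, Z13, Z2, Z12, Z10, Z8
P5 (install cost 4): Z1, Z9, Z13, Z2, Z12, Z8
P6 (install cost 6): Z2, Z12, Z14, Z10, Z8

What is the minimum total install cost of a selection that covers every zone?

P3, P5 cover every zone at install cost 5 + 4 = 9.
Any cover uses at least 2 sensor positions; among all covering selections none totals below 9.

9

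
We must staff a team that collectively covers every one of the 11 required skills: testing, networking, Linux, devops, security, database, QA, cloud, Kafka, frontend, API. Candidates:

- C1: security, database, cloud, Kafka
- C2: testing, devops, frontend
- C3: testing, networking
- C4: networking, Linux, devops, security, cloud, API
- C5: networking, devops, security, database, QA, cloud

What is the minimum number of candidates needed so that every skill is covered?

4

C1, C2, C4, C5 together cover {testing, networking, Linux, devops, security, database, QA, cloud, Kafka, frontend, API} — every skill.
No 3 of the 5 candidates cover everything (all 10 triples fall short), so 4 is minimum.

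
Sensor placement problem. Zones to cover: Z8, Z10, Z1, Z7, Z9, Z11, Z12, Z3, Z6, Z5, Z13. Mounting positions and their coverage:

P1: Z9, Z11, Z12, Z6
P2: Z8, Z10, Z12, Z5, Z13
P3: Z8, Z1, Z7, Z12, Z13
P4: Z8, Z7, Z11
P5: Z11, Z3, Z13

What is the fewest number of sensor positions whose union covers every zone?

P1, P2, P3, P5 together cover {Z8, Z10, Z1, Z7, Z9, Z11, Z12, Z3, Z6, Z5, Z13} — every zone.
No 3 of the 5 sensor positions cover everything (all 10 triples fall short), so 4 is minimum.

4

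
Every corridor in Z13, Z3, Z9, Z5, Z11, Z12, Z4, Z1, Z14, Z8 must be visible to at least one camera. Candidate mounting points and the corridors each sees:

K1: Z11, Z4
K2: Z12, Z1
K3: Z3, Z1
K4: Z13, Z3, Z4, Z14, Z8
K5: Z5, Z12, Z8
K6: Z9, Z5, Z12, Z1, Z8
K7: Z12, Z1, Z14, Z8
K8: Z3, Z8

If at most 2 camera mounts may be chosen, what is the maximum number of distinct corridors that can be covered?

Choosing K4, K6 covers {Z13, Z3, Z9, Z5, Z12, Z4, Z1, Z14, Z8} — 9 corridors.
No choice of 2 camera mounts does better; here Z11 is left uncovered.

9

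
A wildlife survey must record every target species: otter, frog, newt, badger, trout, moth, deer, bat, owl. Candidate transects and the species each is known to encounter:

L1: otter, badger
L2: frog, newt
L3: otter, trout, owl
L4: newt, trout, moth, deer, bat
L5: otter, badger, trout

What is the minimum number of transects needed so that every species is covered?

L1, L2, L3, L4 together cover {otter, frog, newt, badger, trout, moth, deer, bat, owl} — every species.
No 3 of the 5 transects cover everything (all 10 triples fall short), so 4 is minimum.

4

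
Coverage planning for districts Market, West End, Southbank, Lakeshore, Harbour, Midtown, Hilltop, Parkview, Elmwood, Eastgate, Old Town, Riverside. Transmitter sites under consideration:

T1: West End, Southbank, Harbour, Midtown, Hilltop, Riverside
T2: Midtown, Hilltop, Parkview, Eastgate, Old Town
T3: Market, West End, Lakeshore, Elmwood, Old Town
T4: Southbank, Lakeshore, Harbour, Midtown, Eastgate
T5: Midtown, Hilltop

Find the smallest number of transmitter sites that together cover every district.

3

T1, T2, T3 together cover {Market, West End, Southbank, Lakeshore, Harbour, Midtown, Hilltop, Parkview, Elmwood, Eastgate, Old Town, Riverside} — every district.
No 2 of the 5 transmitter sites cover everything (all 10 pairs fall short), so 3 is minimum.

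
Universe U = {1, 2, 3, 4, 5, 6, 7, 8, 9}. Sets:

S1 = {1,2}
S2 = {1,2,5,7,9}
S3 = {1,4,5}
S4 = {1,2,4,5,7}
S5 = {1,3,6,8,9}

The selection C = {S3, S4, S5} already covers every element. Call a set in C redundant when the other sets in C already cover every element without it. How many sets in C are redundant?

1

Drop S3: the rest still cover every element — redundant.
Drop S4: 2, 7 uncovered — not redundant.
Drop S5: 3, 6, 8, 9 uncovered — not redundant.
1 redundant: S3.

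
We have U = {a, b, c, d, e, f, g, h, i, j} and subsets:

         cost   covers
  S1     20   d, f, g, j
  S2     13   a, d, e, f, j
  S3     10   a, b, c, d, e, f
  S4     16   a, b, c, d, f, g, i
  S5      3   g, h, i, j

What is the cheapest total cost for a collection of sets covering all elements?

13

S3, S5 cover every element at cost 10 + 3 = 13.
Any cover uses at least 2 sets; among all covering selections none totals below 13.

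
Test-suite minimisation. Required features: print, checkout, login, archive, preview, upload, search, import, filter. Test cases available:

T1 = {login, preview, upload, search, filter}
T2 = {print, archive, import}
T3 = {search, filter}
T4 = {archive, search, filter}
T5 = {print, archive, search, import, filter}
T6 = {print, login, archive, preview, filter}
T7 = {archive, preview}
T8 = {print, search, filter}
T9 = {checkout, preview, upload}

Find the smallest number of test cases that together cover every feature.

T1, T2, T9 together cover {print, checkout, login, archive, preview, upload, search, import, filter} — every feature.
No 2 of the 9 test cases cover everything (all 36 pairs fall short), so 3 is minimum.

3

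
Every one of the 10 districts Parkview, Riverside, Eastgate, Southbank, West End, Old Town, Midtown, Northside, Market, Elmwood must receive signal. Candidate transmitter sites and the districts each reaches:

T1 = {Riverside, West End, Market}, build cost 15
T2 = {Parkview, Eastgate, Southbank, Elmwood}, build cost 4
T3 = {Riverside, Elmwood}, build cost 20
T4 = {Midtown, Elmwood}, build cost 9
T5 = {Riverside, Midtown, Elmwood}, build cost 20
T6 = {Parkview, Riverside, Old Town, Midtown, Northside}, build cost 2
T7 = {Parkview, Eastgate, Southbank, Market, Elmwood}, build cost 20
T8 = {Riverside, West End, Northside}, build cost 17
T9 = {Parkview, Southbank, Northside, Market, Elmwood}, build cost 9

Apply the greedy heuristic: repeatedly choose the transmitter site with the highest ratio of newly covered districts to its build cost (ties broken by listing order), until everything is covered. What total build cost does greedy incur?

Pick 1: T6 adds 5 new (Parkview, Riverside, Old Town, Midtown, Northside) at build cost 2 (ratio 5/2).
Pick 2: T2 adds 3 new (Eastgate, Southbank, Elmwood) at build cost 4 (ratio 3/4).
Pick 3: T1 adds 2 new (West End, Market) at build cost 15 (ratio 2/15).
Greedy total build cost: 2 + 4 + 15 = 21.

21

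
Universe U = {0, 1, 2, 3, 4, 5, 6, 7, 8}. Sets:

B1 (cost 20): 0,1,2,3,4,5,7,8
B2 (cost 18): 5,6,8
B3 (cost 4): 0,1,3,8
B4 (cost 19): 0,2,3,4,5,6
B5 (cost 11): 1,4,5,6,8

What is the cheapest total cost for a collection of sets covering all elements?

31

B1, B5 cover every element at cost 20 + 11 = 31.
Any cover uses at least 2 sets; among all covering selections none totals below 31.
Greedy by coverage-per-cost would pick B3, B5, B1 for 35 — worse than the optimum 31.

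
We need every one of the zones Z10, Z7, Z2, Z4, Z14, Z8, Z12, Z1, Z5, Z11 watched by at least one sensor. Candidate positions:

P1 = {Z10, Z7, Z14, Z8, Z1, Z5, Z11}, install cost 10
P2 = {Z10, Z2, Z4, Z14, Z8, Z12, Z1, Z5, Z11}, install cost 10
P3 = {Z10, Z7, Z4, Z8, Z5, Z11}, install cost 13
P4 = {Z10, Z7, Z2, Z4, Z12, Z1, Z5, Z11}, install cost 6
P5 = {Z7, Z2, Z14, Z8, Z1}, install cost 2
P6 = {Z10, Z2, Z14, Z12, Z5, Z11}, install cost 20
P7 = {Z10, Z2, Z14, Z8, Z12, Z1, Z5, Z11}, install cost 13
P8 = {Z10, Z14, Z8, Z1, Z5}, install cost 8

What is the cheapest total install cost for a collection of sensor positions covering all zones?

8

P4, P5 cover every zone at install cost 6 + 2 = 8.
Any cover uses at least 2 sensor positions; among all covering selections none totals below 8.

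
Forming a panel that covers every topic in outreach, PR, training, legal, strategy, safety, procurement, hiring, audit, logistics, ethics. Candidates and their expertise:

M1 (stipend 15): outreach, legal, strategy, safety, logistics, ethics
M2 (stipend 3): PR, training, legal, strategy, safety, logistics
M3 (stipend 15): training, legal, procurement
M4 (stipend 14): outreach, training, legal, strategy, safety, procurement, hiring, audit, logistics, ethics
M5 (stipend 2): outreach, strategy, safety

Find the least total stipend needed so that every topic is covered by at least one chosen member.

17

M2, M4 cover every topic at stipend 3 + 14 = 17.
Any cover uses at least 2 members; among all covering selections none totals below 17.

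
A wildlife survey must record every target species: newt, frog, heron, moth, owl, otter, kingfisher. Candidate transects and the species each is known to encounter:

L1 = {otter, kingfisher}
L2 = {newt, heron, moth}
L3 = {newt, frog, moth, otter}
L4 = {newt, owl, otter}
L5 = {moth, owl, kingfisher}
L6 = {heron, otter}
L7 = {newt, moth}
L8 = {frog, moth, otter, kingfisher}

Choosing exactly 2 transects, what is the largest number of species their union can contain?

Choosing L2, L8 covers {newt, frog, heron, moth, otter, kingfisher} — 6 species.
No choice of 2 transects does better; here owl is left uncovered.

6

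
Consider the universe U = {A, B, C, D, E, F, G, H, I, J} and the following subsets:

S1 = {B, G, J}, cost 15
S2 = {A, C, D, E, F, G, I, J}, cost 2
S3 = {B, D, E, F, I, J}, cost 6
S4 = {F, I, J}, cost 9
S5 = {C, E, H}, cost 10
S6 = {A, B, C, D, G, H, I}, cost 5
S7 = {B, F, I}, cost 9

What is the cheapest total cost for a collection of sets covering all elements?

S2, S6 cover every element at cost 2 + 5 = 7.
Any cover uses at least 2 sets; among all covering selections none totals below 7.

7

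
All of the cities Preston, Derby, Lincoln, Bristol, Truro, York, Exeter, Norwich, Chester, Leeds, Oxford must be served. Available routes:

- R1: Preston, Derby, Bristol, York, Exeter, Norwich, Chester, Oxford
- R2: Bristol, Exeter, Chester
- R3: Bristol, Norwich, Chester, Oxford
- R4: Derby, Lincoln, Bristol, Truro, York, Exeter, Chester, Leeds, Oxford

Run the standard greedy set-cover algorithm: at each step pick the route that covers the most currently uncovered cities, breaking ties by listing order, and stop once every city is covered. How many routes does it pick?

Pick 1: R4 covers 9 new cities (Derby, Lincoln, Bristol, Truro, York, Exeter, Chester, Leeds, Oxford).
Pick 2: R1 covers 2 new cities (Preston, Norwich).
Greedy uses 2 routes.

2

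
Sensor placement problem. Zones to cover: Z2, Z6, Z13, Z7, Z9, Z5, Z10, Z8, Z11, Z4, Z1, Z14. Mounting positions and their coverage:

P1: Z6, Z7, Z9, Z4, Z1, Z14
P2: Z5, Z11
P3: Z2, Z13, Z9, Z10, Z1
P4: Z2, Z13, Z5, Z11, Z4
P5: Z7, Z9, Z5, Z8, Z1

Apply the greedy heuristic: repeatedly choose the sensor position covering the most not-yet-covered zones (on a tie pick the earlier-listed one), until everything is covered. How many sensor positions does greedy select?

Pick 1: P1 covers 6 new zones (Z6, Z7, Z9, Z4, Z1, Z14).
Pick 2: P4 covers 4 new zones (Z2, Z13, Z5, Z11).
Pick 3: P3 covers 1 new zones (Z10).
Pick 4: P5 covers 1 new zones (Z8).
Greedy uses 4 sensor positions.

4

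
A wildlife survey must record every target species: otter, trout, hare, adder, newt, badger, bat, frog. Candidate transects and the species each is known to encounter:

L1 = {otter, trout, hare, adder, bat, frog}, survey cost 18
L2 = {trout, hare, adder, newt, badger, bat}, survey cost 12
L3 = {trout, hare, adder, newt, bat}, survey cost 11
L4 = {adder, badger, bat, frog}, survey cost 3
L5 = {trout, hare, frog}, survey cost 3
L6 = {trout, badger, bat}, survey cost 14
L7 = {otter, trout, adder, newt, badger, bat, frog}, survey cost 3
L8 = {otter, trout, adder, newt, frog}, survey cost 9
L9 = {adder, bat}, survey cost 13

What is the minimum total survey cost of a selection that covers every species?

6

L5, L7 cover every species at survey cost 3 + 3 = 6.
Any cover uses at least 2 transects; among all covering selections none totals below 6.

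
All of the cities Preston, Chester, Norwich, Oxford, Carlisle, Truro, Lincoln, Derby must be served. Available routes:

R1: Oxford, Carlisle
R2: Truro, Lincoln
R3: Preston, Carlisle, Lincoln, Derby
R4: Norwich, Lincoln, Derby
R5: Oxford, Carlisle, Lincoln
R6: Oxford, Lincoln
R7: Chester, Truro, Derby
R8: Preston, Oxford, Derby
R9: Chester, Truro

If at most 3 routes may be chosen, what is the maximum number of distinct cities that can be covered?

7

Choosing R1, R3, R7 covers {Preston, Chester, Oxford, Carlisle, Truro, Lincoln, Derby} — 7 cities.
No choice of 3 routes does better; here Norwich is left uncovered.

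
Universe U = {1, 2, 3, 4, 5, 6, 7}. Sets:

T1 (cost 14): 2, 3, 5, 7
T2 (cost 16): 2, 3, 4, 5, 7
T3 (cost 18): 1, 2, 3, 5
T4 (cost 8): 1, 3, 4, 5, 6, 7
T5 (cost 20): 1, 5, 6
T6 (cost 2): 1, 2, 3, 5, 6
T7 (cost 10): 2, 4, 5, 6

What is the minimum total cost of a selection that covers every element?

10

T4, T6 cover every element at cost 8 + 2 = 10.
Any cover uses at least 2 sets; among all covering selections none totals below 10.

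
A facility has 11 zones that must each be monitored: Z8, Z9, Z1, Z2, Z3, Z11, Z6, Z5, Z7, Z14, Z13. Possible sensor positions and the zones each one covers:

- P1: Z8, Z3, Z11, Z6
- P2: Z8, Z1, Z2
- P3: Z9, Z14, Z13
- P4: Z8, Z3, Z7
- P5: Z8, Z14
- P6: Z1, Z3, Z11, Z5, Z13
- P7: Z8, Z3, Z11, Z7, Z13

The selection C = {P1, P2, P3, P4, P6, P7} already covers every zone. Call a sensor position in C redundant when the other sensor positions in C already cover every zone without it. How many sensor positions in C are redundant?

2

Drop P1: Z6 uncovered — not redundant.
Drop P2: Z2 uncovered — not redundant.
Drop P3: Z9, Z14 uncovered — not redundant.
Drop P4: the rest still cover every zone — redundant.
Drop P6: Z5 uncovered — not redundant.
Drop P7: the rest still cover every zone — redundant.
2 redundant: P4, P7.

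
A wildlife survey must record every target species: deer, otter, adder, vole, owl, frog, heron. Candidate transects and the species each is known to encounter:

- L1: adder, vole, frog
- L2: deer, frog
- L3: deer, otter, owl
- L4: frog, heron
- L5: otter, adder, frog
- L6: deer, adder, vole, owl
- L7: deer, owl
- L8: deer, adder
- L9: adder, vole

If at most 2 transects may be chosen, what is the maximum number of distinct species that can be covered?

Choosing L1, L3 covers {deer, otter, adder, vole, owl, frog} — 6 species.
No choice of 2 transects does better; here heron is left uncovered.

6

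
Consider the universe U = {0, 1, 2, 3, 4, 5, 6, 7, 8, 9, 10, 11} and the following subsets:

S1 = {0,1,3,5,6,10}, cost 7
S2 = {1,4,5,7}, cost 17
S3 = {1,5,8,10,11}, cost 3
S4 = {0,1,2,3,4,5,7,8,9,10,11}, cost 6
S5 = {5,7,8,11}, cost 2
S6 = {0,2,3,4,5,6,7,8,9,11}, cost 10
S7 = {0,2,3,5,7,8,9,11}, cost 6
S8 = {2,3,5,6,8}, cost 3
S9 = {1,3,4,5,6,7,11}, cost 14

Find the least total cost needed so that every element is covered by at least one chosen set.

9

S4, S8 cover every element at cost 6 + 3 = 9.
Any cover uses at least 2 sets; among all covering selections none totals below 9.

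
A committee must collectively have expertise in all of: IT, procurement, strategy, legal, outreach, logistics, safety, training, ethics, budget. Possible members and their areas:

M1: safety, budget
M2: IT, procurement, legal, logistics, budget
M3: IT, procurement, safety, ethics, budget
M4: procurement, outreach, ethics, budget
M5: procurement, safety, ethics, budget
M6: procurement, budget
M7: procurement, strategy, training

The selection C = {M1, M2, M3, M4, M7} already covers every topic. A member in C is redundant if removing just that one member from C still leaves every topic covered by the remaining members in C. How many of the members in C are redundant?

Drop M1: the rest still cover every topic — redundant.
Drop M2: legal, logistics uncovered — not redundant.
Drop M3: the rest still cover every topic — redundant.
Drop M4: outreach uncovered — not redundant.
Drop M7: strategy, training uncovered — not redundant.
2 redundant: M1, M3.

2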